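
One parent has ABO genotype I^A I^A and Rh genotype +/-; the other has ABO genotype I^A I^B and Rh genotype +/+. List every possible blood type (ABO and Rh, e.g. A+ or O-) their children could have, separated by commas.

A+, AB+

Gametes from I^A I^A × I^A I^B give offspring ABO genotypes I^A I^A, I^A I^B, i.e. phenotypes A, AB.
Rh cross +/- × +/+ → phenotypes Rh+.
Combining independently: A+, AB+.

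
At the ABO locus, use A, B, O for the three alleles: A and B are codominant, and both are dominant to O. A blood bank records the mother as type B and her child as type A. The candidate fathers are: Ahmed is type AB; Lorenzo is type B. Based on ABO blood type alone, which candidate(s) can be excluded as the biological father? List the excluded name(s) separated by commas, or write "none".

Lorenzo

A candidate is excluded only if no genotype consistent with his phenotype could produce a type A child with a type B mother.
Lorenzo (type B): no genotype consistent with that phenotype can produce a type-A child with a type-B mother.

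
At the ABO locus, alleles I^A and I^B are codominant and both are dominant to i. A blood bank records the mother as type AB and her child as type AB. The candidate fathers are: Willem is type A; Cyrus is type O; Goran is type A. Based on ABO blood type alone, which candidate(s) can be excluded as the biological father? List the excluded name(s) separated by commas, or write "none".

A candidate is excluded only if no genotype consistent with his phenotype could produce a type AB child with a type AB mother.
Cyrus (type O): no genotype consistent with that phenotype can produce a type-AB child with a type-AB mother.

Cyrus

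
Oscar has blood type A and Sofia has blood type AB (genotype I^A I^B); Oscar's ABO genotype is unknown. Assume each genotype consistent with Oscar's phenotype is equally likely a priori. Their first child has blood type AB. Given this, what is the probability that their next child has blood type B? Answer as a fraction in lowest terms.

Possible genotypes: Oscar ∈ {I^A I^A, I^A i}; Sofia ∈ {I^A I^B}.
Weight each parental genotype pair by prior × P(type-AB child):
  I^A I^A × I^A I^B: posterior weight 2/3; P(next child type B) = 0.
  I^A i × I^A I^B: posterior weight 1/3; P(next child type B) = 1/4.
Weighted sum = 1/12.

1/12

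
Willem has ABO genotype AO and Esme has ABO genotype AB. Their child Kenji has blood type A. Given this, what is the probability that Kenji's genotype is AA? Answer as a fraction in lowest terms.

1/2

Cross AO × AB → 1/4 AA, 1/4 AB, 1/4 AO, 1/4 BO.
Type-A genotypes among offspring: AA (1/4), AO (1/4); total 1/2.
P(AA | type A) = (1/4) / (1/2) = 1/2.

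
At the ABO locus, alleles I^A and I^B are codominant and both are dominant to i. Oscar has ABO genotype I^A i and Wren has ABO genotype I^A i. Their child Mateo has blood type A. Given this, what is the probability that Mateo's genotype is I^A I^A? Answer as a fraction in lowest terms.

Cross I^A i × I^A i → 1/4 I^A I^A, 1/2 I^A i, 1/4 i i.
Type-A genotypes among offspring: I^A I^A (1/4), I^A i (1/2); total 3/4.
P(I^A I^A | type A) = (1/4) / (3/4) = 1/3.

1/3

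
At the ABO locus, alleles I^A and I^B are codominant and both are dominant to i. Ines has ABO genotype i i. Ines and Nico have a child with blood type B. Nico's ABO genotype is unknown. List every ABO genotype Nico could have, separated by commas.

I^A I^B, I^B I^B, I^B i

For each candidate genotype of Nico, check whether crossing it with i i can produce every observed child phenotype.
  I^A I^A → possible child types {A} ✗
  I^A I^B → possible child types {A, B} ✓
  I^A i → possible child types {O, A} ✗
  I^B I^B → possible child types {B} ✓
  I^B i → possible child types {O, B} ✓
  i i → possible child types {O} ✗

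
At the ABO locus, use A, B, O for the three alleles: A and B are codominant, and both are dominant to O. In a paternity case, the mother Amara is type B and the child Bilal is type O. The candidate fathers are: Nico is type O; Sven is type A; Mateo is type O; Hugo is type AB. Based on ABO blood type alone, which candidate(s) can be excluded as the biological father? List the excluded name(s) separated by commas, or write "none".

A candidate is excluded only if no genotype consistent with his phenotype could produce a type O child with a type B mother.
Hugo (type AB): no genotype consistent with that phenotype can produce a type-O child with a type-B mother.

Hugo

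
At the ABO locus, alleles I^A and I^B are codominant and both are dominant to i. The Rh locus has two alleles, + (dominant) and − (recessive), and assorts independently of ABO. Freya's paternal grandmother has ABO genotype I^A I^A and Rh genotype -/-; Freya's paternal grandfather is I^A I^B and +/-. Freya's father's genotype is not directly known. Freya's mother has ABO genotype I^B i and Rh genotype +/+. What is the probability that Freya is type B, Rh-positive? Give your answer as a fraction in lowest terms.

1/4

Freya's father's ABO genotype from I^A I^A × I^A I^B: 1/2 I^A I^A, 1/2 I^A I^B.
Crossing each possibility with the mother I^B i and summing P(type B): 1/2·0 + 1/2·1/2 = 1/4.
Similarly for Rh via the father's Rh distribution: P(Rh+) = 1.
Independent loci: 1/4 × 1 = 1/4.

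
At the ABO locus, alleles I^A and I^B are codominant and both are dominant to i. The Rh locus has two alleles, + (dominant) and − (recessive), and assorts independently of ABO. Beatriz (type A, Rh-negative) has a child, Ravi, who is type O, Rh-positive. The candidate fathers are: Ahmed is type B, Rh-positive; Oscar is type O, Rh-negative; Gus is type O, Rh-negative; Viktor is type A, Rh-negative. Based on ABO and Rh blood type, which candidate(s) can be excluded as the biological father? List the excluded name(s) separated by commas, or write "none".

A candidate is excluded only if no genotype consistent with his phenotype could produce a type O, Rh-positive child with a type A, Rh-negative mother.
Oscar (type O, Rh-): no genotype consistent with that phenotype can produce a type-O Rh+ child with a type-A mother.
Gus (type O, Rh-): no genotype consistent with that phenotype can produce a type-O Rh+ child with a type-A mother.
Viktor (type A, Rh-): no genotype consistent with that phenotype can produce a type-O Rh+ child with a type-A mother.

Oscar, Gus, Viktor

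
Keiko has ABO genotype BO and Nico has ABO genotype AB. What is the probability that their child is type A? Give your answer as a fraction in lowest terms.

1/4

ABO cross BO × AB → offspring phenotypes: 1/4 A, 1/2 B, 1/4 AB.
So P(type A) = 1/4.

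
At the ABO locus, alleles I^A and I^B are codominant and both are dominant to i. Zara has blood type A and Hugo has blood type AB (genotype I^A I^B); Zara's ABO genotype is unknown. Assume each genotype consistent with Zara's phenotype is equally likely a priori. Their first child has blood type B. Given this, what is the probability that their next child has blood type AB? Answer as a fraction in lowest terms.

1/4

Possible genotypes: Zara ∈ {I^A I^A, I^A i}; Hugo ∈ {I^A I^B}.
Weight each parental genotype pair by prior × P(type-B child):
  I^A i × I^A I^B: posterior weight 1; P(next child type AB) = 1/4.
Weighted sum = 1/4.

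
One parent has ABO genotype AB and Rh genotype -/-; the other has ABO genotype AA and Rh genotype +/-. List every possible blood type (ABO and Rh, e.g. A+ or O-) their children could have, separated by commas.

Gametes from AB × AA give offspring ABO genotypes AA, AB, i.e. phenotypes A, AB.
Rh cross -/- × +/- → phenotypes Rh+, Rh-.
Combining independently: A+, A-, AB+, AB-.

A+, A-, AB+, AB-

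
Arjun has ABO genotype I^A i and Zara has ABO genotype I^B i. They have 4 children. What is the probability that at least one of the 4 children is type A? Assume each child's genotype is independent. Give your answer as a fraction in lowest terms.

ABO cross I^A i × I^B i → 1/4 O, 1/4 A, 1/4 B, 1/4 AB.
So P(type A) = 1/4 per child.
P(none) = (3/4)^4 = 81/256; P(at least one) = 1 − 81/256 = 175/256.

175/256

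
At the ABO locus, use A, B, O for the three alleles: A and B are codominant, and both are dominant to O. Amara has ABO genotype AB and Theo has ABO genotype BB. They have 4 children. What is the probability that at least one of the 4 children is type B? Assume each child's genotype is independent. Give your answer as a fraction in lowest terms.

ABO cross AB × BB → 1/2 B, 1/2 AB.
So P(type B) = 1/2 per child.
P(none) = (1/2)^4 = 1/16; P(at least one) = 1 − 1/16 = 15/16.

15/16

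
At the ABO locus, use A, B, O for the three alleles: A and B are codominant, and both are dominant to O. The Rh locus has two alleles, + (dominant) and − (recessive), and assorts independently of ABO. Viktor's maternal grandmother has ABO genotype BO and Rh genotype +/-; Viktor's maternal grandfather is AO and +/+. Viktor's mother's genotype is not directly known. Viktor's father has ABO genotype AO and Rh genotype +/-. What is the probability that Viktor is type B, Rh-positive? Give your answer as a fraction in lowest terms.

Viktor's mother's ABO genotype from BO × AO: 1/4 AB, 1/4 AO, 1/4 BO, 1/4 OO.
Crossing each possibility with the father AO and summing P(type B): 1/4·1/4 + 1/4·0 + 1/4·1/4 + 1/4·0 = 1/8.
Similarly for Rh via the mother's Rh distribution: P(Rh+) = 7/8.
Independent loci: 1/8 × 7/8 = 7/64.

7/64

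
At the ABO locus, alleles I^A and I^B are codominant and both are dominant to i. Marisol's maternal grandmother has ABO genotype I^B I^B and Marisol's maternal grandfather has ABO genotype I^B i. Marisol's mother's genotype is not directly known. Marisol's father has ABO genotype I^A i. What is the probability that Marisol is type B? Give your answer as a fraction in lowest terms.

Marisol's mother's ABO genotype from I^B I^B × I^B i: 1/2 I^B I^B, 1/2 I^B i.
Crossing each possibility with the father I^A i and summing P(type B): 1/2·1/2 + 1/2·1/4 = 3/8.

3/8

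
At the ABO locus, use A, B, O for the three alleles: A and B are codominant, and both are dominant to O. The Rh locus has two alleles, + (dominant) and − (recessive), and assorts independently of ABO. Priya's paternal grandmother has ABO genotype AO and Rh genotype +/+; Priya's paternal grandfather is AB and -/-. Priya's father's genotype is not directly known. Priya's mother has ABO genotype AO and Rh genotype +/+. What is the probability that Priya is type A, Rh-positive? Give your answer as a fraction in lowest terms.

5/8

Priya's father's ABO genotype from AO × AB: 1/4 AA, 1/4 AB, 1/4 AO, 1/4 BO.
Crossing each possibility with the mother AO and summing P(type A): 1/4·1 + 1/4·1/2 + 1/4·3/4 + 1/4·1/4 = 5/8.
Similarly for Rh via the father's Rh distribution: P(Rh+) = 1.
Independent loci: 5/8 × 1 = 5/8.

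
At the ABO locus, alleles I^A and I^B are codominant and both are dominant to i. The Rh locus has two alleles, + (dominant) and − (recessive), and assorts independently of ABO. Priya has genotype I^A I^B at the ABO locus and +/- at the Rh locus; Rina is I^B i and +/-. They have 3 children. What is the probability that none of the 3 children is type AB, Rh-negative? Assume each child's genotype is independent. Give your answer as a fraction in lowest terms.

3375/4096

ABO cross I^A I^B × I^B i → 1/4 A, 1/2 B, 1/4 AB.
Rh cross +/- × +/- → 3/4 Rh+, 1/4 Rh-; so P(type AB, Rh-negative) = 1/4 × 1/4 = 1/16 per child.
P(not type AB, Rh-negative) = 15/16 for one child; (15/16)^3 = 3375/4096.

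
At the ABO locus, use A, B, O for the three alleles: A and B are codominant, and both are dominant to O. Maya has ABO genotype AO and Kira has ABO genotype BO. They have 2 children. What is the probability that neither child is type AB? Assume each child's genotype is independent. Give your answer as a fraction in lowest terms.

9/16

ABO cross AO × BO → 1/4 O, 1/4 A, 1/4 B, 1/4 AB.
So P(type AB) = 1/4 per child.
P(not type AB) = 3/4 for one child; (3/4)^2 = 9/16.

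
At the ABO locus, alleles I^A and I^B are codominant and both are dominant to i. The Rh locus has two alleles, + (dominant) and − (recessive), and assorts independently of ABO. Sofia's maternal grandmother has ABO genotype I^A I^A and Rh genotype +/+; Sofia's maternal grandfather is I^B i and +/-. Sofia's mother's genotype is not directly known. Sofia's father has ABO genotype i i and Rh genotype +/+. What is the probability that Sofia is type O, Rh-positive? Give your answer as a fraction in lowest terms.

Sofia's mother's ABO genotype from I^A I^A × I^B i: 1/2 I^A I^B, 1/2 I^A i.
Crossing each possibility with the father i i and summing P(type O): 1/2·0 + 1/2·1/2 = 1/4.
Similarly for Rh via the mother's Rh distribution: P(Rh+) = 1.
Independent loci: 1/4 × 1 = 1/4.

1/4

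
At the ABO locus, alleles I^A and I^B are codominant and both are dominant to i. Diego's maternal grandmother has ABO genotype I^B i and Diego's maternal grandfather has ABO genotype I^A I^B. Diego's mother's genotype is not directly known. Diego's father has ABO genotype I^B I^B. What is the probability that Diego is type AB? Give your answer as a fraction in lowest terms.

Diego's mother's ABO genotype from I^B i × I^A I^B: 1/4 I^A I^B, 1/4 I^A i, 1/4 I^B I^B, 1/4 I^B i.
Crossing each possibility with the father I^B I^B and summing P(type AB): 1/4·1/2 + 1/4·1/2 + 1/4·0 + 1/4·0 = 1/4.

1/4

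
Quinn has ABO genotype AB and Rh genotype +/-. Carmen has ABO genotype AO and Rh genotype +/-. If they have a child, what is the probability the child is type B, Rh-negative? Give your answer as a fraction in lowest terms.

1/16

ABO cross AB × AO → offspring phenotypes: 1/2 A, 1/4 B, 1/4 AB.
Rh cross +/- × +/- → 3/4 Rh+, 1/4 Rh-.
Independent loci: P(type B, Rh-negative) = 1/4 × 1/4 = 1/16.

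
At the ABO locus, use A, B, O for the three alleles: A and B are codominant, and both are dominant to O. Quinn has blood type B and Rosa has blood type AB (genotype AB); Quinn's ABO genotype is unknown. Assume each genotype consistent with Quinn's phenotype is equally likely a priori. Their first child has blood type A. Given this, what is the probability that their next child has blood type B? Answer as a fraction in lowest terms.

Possible genotypes: Quinn ∈ {BB, BO}; Rosa ∈ {AB}.
Weight each parental genotype pair by prior × P(type-A child):
  BO × AB: posterior weight 1; P(next child type B) = 1/2.
Weighted sum = 1/2.

1/2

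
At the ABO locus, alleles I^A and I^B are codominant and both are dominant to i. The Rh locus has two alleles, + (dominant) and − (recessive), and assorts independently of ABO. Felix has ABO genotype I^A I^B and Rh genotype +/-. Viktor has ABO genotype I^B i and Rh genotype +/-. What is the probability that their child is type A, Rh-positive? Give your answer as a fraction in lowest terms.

3/16

ABO cross I^A I^B × I^B i → offspring phenotypes: 1/4 A, 1/2 B, 1/4 AB.
Rh cross +/- × +/- → 3/4 Rh+, 1/4 Rh-.
Independent loci: P(type A, Rh-positive) = 1/4 × 3/4 = 3/16.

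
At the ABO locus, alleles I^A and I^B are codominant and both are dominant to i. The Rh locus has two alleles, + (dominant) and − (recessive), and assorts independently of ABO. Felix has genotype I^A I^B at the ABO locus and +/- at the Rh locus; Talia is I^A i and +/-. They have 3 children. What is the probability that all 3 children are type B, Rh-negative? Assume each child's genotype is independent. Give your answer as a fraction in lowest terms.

ABO cross I^A I^B × I^A i → 1/2 A, 1/4 B, 1/4 AB.
Rh cross +/- × +/- → 3/4 Rh+, 1/4 Rh-; so P(type B, Rh-negative) = 1/4 × 1/4 = 1/16 per child.
All 3 independent: (1/16)^3 = 1/4096.

1/4096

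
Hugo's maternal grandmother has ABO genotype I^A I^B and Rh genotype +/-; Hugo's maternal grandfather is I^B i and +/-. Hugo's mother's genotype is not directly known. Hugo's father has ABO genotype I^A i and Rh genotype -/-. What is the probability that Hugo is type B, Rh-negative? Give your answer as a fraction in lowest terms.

Hugo's mother's ABO genotype from I^A I^B × I^B i: 1/4 I^A I^B, 1/4 I^A i, 1/4 I^B I^B, 1/4 I^B i.
Crossing each possibility with the father I^A i and summing P(type B): 1/4·1/4 + 1/4·0 + 1/4·1/2 + 1/4·1/4 = 1/4.
Similarly for Rh via the mother's Rh distribution: P(Rh-) = 1/2.
Independent loci: 1/4 × 1/2 = 1/8.

1/8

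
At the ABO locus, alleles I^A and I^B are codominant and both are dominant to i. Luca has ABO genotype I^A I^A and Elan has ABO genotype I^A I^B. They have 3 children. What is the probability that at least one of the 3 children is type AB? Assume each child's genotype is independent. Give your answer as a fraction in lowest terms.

7/8

ABO cross I^A I^A × I^A I^B → 1/2 A, 1/2 AB.
So P(type AB) = 1/2 per child.
P(none) = (1/2)^3 = 1/8; P(at least one) = 1 − 1/8 = 7/8.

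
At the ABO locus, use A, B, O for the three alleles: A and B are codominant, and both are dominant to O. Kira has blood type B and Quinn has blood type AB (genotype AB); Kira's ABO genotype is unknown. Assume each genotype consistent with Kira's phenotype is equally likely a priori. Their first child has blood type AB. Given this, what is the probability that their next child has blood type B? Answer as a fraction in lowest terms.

Possible genotypes: Kira ∈ {BB, BO}; Quinn ∈ {AB}.
Weight each parental genotype pair by prior × P(type-AB child):
  BB × AB: posterior weight 2/3; P(next child type B) = 1/2.
  BO × AB: posterior weight 1/3; P(next child type B) = 1/2.
Weighted sum = 1/2.

1/2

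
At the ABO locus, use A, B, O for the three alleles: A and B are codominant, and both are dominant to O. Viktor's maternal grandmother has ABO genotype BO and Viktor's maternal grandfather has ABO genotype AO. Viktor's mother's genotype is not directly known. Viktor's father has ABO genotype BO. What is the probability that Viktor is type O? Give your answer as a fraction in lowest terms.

1/4

Viktor's mother's ABO genotype from BO × AO: 1/4 AB, 1/4 AO, 1/4 BO, 1/4 OO.
Crossing each possibility with the father BO and summing P(type O): 1/4·0 + 1/4·1/4 + 1/4·1/4 + 1/4·1/2 = 1/4.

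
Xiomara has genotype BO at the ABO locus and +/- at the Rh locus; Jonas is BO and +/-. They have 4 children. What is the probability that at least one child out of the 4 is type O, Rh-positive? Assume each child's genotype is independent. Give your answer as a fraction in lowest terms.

ABO cross BO × BO → 1/4 O, 3/4 B.
Rh cross +/- × +/- → 3/4 Rh+, 1/4 Rh-; so P(type O, Rh-positive) = 1/4 × 3/4 = 3/16 per child.
P(none) = (13/16)^4 = 28561/65536; P(at least one) = 1 − 28561/65536 = 36975/65536.

36975/65536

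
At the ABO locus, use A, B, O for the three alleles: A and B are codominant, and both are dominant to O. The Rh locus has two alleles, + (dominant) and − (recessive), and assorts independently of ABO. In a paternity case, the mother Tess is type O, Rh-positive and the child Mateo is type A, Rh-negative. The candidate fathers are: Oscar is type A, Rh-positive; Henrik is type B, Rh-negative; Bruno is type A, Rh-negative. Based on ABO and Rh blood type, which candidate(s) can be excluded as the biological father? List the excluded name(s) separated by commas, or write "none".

A candidate is excluded only if no genotype consistent with his phenotype could produce a type A, Rh-negative child with a type O, Rh-positive mother.
Henrik (type B, Rh-): no genotype consistent with that phenotype can produce a type-A Rh- child with a type-O mother.

Henrik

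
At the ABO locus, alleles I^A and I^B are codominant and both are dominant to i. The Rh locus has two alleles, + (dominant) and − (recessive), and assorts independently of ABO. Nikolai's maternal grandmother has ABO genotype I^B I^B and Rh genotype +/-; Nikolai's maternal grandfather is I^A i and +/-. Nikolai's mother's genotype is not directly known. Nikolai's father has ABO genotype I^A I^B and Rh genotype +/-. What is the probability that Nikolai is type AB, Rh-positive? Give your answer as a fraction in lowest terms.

9/32

Nikolai's mother's ABO genotype from I^B I^B × I^A i: 1/2 I^A I^B, 1/2 I^B i.
Crossing each possibility with the father I^A I^B and summing P(type AB): 1/2·1/2 + 1/2·1/4 = 3/8.
Similarly for Rh via the mother's Rh distribution: P(Rh+) = 3/4.
Independent loci: 3/8 × 3/4 = 9/32.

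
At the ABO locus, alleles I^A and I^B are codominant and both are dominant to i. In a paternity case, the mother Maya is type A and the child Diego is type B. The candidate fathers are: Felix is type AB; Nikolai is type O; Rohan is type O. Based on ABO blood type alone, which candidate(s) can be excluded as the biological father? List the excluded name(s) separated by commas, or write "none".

Nikolai, Rohan

A candidate is excluded only if no genotype consistent with his phenotype could produce a type B child with a type A mother.
Nikolai (type O): no genotype consistent with that phenotype can produce a type-B child with a type-A mother.
Rohan (type O): no genotype consistent with that phenotype can produce a type-B child with a type-A mother.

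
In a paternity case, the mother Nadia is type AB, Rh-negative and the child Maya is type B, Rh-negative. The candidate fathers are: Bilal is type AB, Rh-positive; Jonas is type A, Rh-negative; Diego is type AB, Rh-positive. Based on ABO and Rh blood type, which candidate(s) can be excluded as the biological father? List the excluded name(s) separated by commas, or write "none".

A candidate is excluded only if no genotype consistent with his phenotype could produce a type B, Rh-negative child with a type AB, Rh-negative mother.
Every candidate has at least one consistent genotype combination, so none can be excluded.

none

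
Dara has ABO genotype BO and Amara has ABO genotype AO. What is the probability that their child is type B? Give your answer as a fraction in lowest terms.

ABO cross BO × AO → offspring phenotypes: 1/4 O, 1/4 A, 1/4 B, 1/4 AB.
So P(type B) = 1/4.

1/4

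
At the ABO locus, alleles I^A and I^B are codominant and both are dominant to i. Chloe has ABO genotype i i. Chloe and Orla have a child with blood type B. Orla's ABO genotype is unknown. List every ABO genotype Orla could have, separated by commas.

I^A I^B, I^B I^B, I^B i

For each candidate genotype of Orla, check whether crossing it with i i can produce every observed child phenotype.
  I^A I^A → possible child types {A} ✗
  I^A I^B → possible child types {A, B} ✓
  I^A i → possible child types {O, A} ✗
  I^B I^B → possible child types {B} ✓
  I^B i → possible child types {O, B} ✓
  i i → possible child types {O} ✗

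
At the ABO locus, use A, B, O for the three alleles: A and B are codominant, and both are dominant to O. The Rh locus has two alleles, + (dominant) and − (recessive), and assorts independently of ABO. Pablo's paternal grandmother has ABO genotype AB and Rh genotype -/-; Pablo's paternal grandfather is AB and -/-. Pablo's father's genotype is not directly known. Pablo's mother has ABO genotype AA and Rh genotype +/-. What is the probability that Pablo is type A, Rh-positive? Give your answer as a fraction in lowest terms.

Pablo's father's ABO genotype from AB × AB: 1/4 AA, 1/2 AB, 1/4 BB.
Crossing each possibility with the mother AA and summing P(type A): 1/4·1 + 1/2·1/2 + 1/4·0 = 1/2.
Similarly for Rh via the father's Rh distribution: P(Rh+) = 1/2.
Independent loci: 1/2 × 1/2 = 1/4.

1/4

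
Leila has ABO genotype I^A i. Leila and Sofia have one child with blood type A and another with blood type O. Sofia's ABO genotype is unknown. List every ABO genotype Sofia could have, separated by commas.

For each candidate genotype of Sofia, check whether crossing it with I^A i can produce every observed child phenotype.
  I^A I^A → possible child types {A} ✗
  I^A I^B → possible child types {A, B, AB} ✗
  I^A i → possible child types {O, A} ✓
  I^B I^B → possible child types {B, AB} ✗
  I^B i → possible child types {O, A, B, AB} ✓
  i i → possible child types {O, A} ✓

I^A i, I^B i, i i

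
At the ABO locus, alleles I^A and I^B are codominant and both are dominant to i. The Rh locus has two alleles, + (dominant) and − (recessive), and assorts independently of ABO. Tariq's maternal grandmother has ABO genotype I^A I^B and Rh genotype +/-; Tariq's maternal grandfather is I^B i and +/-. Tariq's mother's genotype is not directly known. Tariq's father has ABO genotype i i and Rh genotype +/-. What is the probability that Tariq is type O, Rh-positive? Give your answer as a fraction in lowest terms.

Tariq's mother's ABO genotype from I^A I^B × I^B i: 1/4 I^A I^B, 1/4 I^A i, 1/4 I^B I^B, 1/4 I^B i.
Crossing each possibility with the father i i and summing P(type O): 1/4·0 + 1/4·1/2 + 1/4·0 + 1/4·1/2 = 1/4.
Similarly for Rh via the mother's Rh distribution: P(Rh+) = 3/4.
Independent loci: 1/4 × 3/4 = 3/16.

3/16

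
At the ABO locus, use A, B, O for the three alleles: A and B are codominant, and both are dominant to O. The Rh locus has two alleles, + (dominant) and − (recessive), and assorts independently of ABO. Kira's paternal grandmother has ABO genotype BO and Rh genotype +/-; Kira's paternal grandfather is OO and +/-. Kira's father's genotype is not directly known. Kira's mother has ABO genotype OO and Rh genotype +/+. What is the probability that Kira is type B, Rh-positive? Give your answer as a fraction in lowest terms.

Kira's father's ABO genotype from BO × OO: 1/2 BO, 1/2 OO.
Crossing each possibility with the mother OO and summing P(type B): 1/2·1/2 + 1/2·0 = 1/4.
Similarly for Rh via the father's Rh distribution: P(Rh+) = 1.
Independent loci: 1/4 × 1 = 1/4.

1/4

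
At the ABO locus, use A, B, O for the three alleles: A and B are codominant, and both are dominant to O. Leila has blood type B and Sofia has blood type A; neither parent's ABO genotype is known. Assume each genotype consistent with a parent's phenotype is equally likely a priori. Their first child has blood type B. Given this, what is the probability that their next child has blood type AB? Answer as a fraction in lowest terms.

Possible genotypes: Leila ∈ {BB, BO}; Sofia ∈ {AA, AO}.
Weight each parental genotype pair by prior × P(type-B child):
  BB × AO: posterior weight 2/3; P(next child type AB) = 1/2.
  BO × AO: posterior weight 1/3; P(next child type AB) = 1/4.
Weighted sum = 5/12.

5/12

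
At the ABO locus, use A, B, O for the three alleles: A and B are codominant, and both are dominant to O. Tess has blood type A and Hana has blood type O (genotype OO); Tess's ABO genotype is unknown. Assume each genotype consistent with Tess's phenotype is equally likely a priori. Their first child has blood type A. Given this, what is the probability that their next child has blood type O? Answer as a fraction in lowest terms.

Possible genotypes: Tess ∈ {AA, AO}; Hana ∈ {OO}.
Weight each parental genotype pair by prior × P(type-A child):
  AA × OO: posterior weight 2/3; P(next child type O) = 0.
  AO × OO: posterior weight 1/3; P(next child type O) = 1/2.
Weighted sum = 1/6.

1/6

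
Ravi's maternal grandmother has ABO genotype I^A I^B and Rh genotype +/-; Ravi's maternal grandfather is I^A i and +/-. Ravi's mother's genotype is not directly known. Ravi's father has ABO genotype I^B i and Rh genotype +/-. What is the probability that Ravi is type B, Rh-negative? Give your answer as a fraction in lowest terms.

Ravi's mother's ABO genotype from I^A I^B × I^A i: 1/4 I^A I^A, 1/4 I^A I^B, 1/4 I^A i, 1/4 I^B i.
Crossing each possibility with the father I^B i and summing P(type B): 1/4·0 + 1/4·1/2 + 1/4·1/4 + 1/4·3/4 = 3/8.
Similarly for Rh via the mother's Rh distribution: P(Rh-) = 1/4.
Independent loci: 3/8 × 1/4 = 3/32.

3/32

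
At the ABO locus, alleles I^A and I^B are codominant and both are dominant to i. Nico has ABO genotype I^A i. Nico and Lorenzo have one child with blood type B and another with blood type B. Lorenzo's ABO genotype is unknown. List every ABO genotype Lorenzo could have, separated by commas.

For each candidate genotype of Lorenzo, check whether crossing it with I^A i can produce every observed child phenotype.
  I^A I^A → possible child types {A} ✗
  I^A I^B → possible child types {A, B, AB} ✓
  I^A i → possible child types {O, A} ✗
  I^B I^B → possible child types {B, AB} ✓
  I^B i → possible child types {O, A, B, AB} ✓
  i i → possible child types {O, A} ✗

I^A I^B, I^B I^B, I^B i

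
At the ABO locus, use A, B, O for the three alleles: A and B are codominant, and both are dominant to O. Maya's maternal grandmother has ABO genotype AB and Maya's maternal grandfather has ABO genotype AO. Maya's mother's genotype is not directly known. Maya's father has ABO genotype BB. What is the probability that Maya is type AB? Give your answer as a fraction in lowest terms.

1/2

Maya's mother's ABO genotype from AB × AO: 1/4 AA, 1/4 AB, 1/4 AO, 1/4 BO.
Crossing each possibility with the father BB and summing P(type AB): 1/4·1 + 1/4·1/2 + 1/4·1/2 + 1/4·0 = 1/2.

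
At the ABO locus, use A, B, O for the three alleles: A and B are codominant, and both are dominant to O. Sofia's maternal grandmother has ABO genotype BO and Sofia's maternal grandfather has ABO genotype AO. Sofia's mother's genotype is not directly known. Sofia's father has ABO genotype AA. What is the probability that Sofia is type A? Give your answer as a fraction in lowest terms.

Sofia's mother's ABO genotype from BO × AO: 1/4 AB, 1/4 AO, 1/4 BO, 1/4 OO.
Crossing each possibility with the father AA and summing P(type A): 1/4·1/2 + 1/4·1 + 1/4·1/2 + 1/4·1 = 3/4.

3/4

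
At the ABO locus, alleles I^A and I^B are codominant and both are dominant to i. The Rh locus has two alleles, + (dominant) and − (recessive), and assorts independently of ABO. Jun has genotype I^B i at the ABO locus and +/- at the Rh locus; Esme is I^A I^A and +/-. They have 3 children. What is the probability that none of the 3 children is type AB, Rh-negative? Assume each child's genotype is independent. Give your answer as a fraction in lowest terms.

ABO cross I^B i × I^A I^A → 1/2 A, 1/2 AB.
Rh cross +/- × +/- → 3/4 Rh+, 1/4 Rh-; so P(type AB, Rh-negative) = 1/2 × 1/4 = 1/8 per child.
P(not type AB, Rh-negative) = 7/8 for one child; (7/8)^3 = 343/512.

343/512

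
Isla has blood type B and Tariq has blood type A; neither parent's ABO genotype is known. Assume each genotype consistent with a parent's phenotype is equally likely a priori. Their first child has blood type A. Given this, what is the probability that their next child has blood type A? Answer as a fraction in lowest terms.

Possible genotypes: Isla ∈ {I^B I^B, I^B i}; Tariq ∈ {I^A I^A, I^A i}.
Weight each parental genotype pair by prior × P(type-A child):
  I^B i × I^A I^A: posterior weight 2/3; P(next child type A) = 1/2.
  I^B i × I^A i: posterior weight 1/3; P(next child type A) = 1/4.
Weighted sum = 5/12.

5/12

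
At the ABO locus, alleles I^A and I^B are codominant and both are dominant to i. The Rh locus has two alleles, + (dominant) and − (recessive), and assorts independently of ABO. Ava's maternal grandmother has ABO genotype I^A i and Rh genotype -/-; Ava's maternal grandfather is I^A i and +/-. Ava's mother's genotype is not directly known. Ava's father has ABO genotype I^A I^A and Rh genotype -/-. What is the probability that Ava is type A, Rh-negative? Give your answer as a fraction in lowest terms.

Ava's mother's ABO genotype from I^A i × I^A i: 1/4 I^A I^A, 1/2 I^A i, 1/4 i i.
Crossing each possibility with the father I^A I^A and summing P(type A): 1/4·1 + 1/2·1 + 1/4·1 = 1.
Similarly for Rh via the mother's Rh distribution: P(Rh-) = 3/4.
Independent loci: 1 × 3/4 = 3/4.

3/4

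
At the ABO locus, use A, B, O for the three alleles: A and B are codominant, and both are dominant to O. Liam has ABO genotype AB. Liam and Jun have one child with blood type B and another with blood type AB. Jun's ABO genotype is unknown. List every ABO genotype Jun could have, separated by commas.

For each candidate genotype of Jun, check whether crossing it with AB can produce every observed child phenotype.
  AA → possible child types {A, AB} ✗
  AB → possible child types {A, B, AB} ✓
  AO → possible child types {A, B, AB} ✓
  BB → possible child types {B, AB} ✓
  BO → possible child types {A, B, AB} ✓
  OO → possible child types {A, B} ✗

AB, AO, BB, BO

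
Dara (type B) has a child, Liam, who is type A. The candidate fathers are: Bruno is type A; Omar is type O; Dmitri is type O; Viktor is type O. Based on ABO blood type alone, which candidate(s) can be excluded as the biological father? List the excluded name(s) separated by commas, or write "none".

A candidate is excluded only if no genotype consistent with his phenotype could produce a type A child with a type B mother.
Omar (type O): no genotype consistent with that phenotype can produce a type-A child with a type-B mother.
Dmitri (type O): no genotype consistent with that phenotype can produce a type-A child with a type-B mother.
Viktor (type O): no genotype consistent with that phenotype can produce a type-A child with a type-B mother.

Omar, Dmitri, Viktor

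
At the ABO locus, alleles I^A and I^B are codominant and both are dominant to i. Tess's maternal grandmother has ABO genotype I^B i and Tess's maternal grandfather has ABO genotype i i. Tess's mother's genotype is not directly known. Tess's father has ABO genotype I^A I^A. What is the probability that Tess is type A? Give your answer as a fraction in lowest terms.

Tess's mother's ABO genotype from I^B i × i i: 1/2 I^B i, 1/2 i i.
Crossing each possibility with the father I^A I^A and summing P(type A): 1/2·1/2 + 1/2·1 = 3/4.

3/4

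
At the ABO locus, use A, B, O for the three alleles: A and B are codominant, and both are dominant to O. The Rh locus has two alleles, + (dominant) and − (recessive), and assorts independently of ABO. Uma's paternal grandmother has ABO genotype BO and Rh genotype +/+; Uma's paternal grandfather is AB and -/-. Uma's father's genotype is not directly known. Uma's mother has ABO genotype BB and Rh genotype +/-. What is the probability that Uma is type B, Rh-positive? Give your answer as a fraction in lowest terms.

Uma's father's ABO genotype from BO × AB: 1/4 AB, 1/4 AO, 1/4 BB, 1/4 BO.
Crossing each possibility with the mother BB and summing P(type B): 1/4·1/2 + 1/4·1/2 + 1/4·1 + 1/4·1 = 3/4.
Similarly for Rh via the father's Rh distribution: P(Rh+) = 3/4.
Independent loci: 3/4 × 3/4 = 9/16.

9/16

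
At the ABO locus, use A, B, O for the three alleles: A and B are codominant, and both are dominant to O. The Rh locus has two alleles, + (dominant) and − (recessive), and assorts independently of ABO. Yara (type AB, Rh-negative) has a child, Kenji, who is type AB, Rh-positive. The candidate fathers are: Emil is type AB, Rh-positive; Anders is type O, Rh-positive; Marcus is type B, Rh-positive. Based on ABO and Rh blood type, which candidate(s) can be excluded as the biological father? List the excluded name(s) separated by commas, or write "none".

Anders

A candidate is excluded only if no genotype consistent with his phenotype could produce a type AB, Rh-positive child with a type AB, Rh-negative mother.
Anders (type O, Rh+): no genotype consistent with that phenotype can produce a type-AB Rh+ child with a type-AB mother.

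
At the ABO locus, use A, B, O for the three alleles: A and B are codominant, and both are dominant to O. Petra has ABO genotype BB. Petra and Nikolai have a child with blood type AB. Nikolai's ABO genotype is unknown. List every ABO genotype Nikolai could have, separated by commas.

AA, AB, AO

For each candidate genotype of Nikolai, check whether crossing it with BB can produce every observed child phenotype.
  AA → possible child types {AB} ✓
  AB → possible child types {B, AB} ✓
  AO → possible child types {B, AB} ✓
  BB → possible child types {B} ✗
  BO → possible child types {B} ✗
  OO → possible child types {B} ✗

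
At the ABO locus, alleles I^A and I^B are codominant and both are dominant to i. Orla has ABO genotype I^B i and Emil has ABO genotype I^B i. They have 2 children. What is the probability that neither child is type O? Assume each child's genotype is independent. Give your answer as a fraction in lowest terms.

ABO cross I^B i × I^B i → 1/4 O, 3/4 B.
So P(type O) = 1/4 per child.
P(not type O) = 3/4 for one child; (3/4)^2 = 9/16.

9/16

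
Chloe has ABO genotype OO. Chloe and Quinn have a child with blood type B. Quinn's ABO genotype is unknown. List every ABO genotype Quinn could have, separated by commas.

For each candidate genotype of Quinn, check whether crossing it with OO can produce every observed child phenotype.
  AA → possible child types {A} ✗
  AB → possible child types {A, B} ✓
  AO → possible child types {O, A} ✗
  BB → possible child types {B} ✓
  BO → possible child types {O, B} ✓
  OO → possible child types {O} ✗

AB, BB, BO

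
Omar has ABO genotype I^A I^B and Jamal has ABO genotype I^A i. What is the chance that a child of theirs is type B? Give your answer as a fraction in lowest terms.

ABO cross I^A I^B × I^A i → offspring phenotypes: 1/2 A, 1/4 B, 1/4 AB.
So P(type B) = 1/4.

1/4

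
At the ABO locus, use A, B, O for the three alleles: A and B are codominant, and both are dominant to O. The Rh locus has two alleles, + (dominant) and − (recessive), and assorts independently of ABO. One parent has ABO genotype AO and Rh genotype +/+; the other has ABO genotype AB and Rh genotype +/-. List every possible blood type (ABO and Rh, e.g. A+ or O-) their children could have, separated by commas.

Gametes from AO × AB give offspring ABO genotypes AA, AB, AO, BO, i.e. phenotypes A, B, AB.
Rh cross +/+ × +/- → phenotypes Rh+.
Combining independently: A+, B+, AB+.

A+, B+, AB+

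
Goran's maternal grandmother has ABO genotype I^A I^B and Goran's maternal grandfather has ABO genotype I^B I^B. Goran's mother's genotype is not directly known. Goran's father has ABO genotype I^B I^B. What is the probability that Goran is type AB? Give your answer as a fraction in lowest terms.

Goran's mother's ABO genotype from I^A I^B × I^B I^B: 1/2 I^A I^B, 1/2 I^B I^B.
Crossing each possibility with the father I^B I^B and summing P(type AB): 1/2·1/2 + 1/2·0 = 1/4.

1/4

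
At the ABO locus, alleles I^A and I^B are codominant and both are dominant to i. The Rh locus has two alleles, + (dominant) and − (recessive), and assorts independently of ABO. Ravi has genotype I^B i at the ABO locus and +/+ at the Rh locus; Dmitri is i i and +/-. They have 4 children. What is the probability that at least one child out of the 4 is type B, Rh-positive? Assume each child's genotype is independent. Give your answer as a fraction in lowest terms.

15/16

ABO cross I^B i × i i → 1/2 O, 1/2 B.
Rh cross +/+ × +/- → 1 Rh+; so P(type B, Rh-positive) = 1/2 × 1 = 1/2 per child.
P(none) = (1/2)^4 = 1/16; P(at least one) = 1 − 1/16 = 15/16.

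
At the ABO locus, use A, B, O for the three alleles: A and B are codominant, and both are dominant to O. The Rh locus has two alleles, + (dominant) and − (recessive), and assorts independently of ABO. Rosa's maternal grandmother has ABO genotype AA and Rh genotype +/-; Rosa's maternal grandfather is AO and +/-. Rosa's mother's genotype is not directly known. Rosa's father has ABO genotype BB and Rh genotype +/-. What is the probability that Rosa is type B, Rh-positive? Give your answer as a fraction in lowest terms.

Rosa's mother's ABO genotype from AA × AO: 1/2 AA, 1/2 AO.
Crossing each possibility with the father BB and summing P(type B): 1/2·0 + 1/2·1/2 = 1/4.
Similarly for Rh via the mother's Rh distribution: P(Rh+) = 3/4.
Independent loci: 1/4 × 3/4 = 3/16.

3/16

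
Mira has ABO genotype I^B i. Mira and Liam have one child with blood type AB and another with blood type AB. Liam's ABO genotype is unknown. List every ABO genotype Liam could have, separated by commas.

I^A I^A, I^A I^B, I^A i

For each candidate genotype of Liam, check whether crossing it with I^B i can produce every observed child phenotype.
  I^A I^A → possible child types {A, AB} ✓
  I^A I^B → possible child types {A, B, AB} ✓
  I^A i → possible child types {O, A, B, AB} ✓
  I^B I^B → possible child types {B} ✗
  I^B i → possible child types {O, B} ✗
  i i → possible child types {O, B} ✗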